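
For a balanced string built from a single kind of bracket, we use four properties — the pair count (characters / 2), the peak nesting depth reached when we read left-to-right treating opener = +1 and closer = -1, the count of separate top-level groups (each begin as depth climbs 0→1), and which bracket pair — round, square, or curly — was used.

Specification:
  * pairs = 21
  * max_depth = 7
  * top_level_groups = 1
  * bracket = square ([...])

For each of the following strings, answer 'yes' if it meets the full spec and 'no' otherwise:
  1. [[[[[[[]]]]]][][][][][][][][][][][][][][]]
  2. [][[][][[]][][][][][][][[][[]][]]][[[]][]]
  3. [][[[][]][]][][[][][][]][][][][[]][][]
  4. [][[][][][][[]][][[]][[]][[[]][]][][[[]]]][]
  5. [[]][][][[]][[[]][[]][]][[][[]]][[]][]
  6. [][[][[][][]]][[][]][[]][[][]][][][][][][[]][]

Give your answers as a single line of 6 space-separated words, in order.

Answer: yes no no no no no

Derivation:
String 1 '[[[[[[[]]]]]][][][][][][][][][][][][][][]]': depth seq [1 2 3 4 5 6 7 6 5 4 3 2 1 2 1 2 1 2 1 2 1 2 1 2 1 2 1 2 1 2 1 2 1 2 1 2 1 2 1 2 1 0]
  -> pairs=21 depth=7 groups=1 -> yes
String 2 '[][[][][[]][][][][][][][[][[]][]]][[[]][]]': depth seq [1 0 1 2 1 2 1 2 3 2 1 2 1 2 1 2 1 2 1 2 1 2 1 2 3 2 3 4 3 2 3 2 1 0 1 2 3 2 1 2 1 0]
  -> pairs=21 depth=4 groups=3 -> no
String 3 '[][[[][]][]][][[][][][]][][][][[]][][]': depth seq [1 0 1 2 3 2 3 2 1 2 1 0 1 0 1 2 1 2 1 2 1 2 1 0 1 0 1 0 1 0 1 2 1 0 1 0 1 0]
  -> pairs=19 depth=3 groups=10 -> no
String 4 '[][[][][][][[]][][[]][[]][[[]][]][][[[]]]][]': depth seq [1 0 1 2 1 2 1 2 1 2 1 2 3 2 1 2 1 2 3 2 1 2 3 2 1 2 3 4 3 2 3 2 1 2 1 2 3 4 3 2 1 0 1 0]
  -> pairs=22 depth=4 groups=3 -> no
String 5 '[[]][][][[]][[[]][[]][]][[][[]]][[]][]': depth seq [1 2 1 0 1 0 1 0 1 2 1 0 1 2 3 2 1 2 3 2 1 2 1 0 1 2 1 2 3 2 1 0 1 2 1 0 1 0]
  -> pairs=19 depth=3 groups=8 -> no
String 6 '[][[][[][][]]][[][]][[]][[][]][][][][][][[]][]': depth seq [1 0 1 2 1 2 3 2 3 2 3 2 1 0 1 2 1 2 1 0 1 2 1 0 1 2 1 2 1 0 1 0 1 0 1 0 1 0 1 0 1 2 1 0 1 0]
  -> pairs=23 depth=3 groups=12 -> no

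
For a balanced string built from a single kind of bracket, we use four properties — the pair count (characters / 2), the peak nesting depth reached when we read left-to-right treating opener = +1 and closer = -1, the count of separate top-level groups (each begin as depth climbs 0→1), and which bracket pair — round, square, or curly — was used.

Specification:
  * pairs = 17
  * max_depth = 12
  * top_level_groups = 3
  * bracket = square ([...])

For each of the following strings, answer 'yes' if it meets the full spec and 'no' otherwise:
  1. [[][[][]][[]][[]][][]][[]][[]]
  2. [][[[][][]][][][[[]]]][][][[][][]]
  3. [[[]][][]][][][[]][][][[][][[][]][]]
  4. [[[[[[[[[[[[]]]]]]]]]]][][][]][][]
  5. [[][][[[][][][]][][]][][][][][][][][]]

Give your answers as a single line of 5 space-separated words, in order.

Answer: no no no yes no

Derivation:
String 1 '[[][[][]][[]][[]][][]][[]][[]]': depth seq [1 2 1 2 3 2 3 2 1 2 3 2 1 2 3 2 1 2 1 2 1 0 1 2 1 0 1 2 1 0]
  -> pairs=15 depth=3 groups=3 -> no
String 2 '[][[[][][]][][][[[]]]][][][[][][]]': depth seq [1 0 1 2 3 2 3 2 3 2 1 2 1 2 1 2 3 4 3 2 1 0 1 0 1 0 1 2 1 2 1 2 1 0]
  -> pairs=17 depth=4 groups=5 -> no
String 3 '[[[]][][]][][][[]][][][[][][[][]][]]': depth seq [1 2 3 2 1 2 1 2 1 0 1 0 1 0 1 2 1 0 1 0 1 0 1 2 1 2 1 2 3 2 3 2 1 2 1 0]
  -> pairs=18 depth=3 groups=7 -> no
String 4 '[[[[[[[[[[[[]]]]]]]]]]][][][]][][]': depth seq [1 2 3 4 5 6 7 8 9 10 11 12 11 10 9 8 7 6 5 4 3 2 1 2 1 2 1 2 1 0 1 0 1 0]
  -> pairs=17 depth=12 groups=3 -> yes
String 5 '[[][][[[][][][]][][]][][][][][][][][]]': depth seq [1 2 1 2 1 2 3 4 3 4 3 4 3 4 3 2 3 2 3 2 1 2 1 2 1 2 1 2 1 2 1 2 1 2 1 2 1 0]
  -> pairs=19 depth=4 groups=1 -> no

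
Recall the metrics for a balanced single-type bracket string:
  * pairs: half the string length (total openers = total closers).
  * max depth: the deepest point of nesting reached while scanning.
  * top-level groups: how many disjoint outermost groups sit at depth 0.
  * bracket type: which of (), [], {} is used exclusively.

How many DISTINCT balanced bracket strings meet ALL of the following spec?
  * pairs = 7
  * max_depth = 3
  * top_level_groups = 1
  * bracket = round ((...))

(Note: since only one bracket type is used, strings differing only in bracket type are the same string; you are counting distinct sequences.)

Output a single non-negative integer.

Answer: 31

Derivation:
Spec: pairs=7 depth=3 groups=1
Count(depth <= 3) = 32
Count(depth <= 2) = 1
Count(depth == 3) = 32 - 1 = 31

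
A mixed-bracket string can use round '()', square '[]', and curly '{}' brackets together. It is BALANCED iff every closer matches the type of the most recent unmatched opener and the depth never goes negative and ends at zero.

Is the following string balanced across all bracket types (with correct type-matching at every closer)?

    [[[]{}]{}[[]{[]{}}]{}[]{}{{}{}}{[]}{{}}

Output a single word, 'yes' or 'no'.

pos 0: push '['; stack = [
pos 1: push '['; stack = [[
pos 2: push '['; stack = [[[
pos 3: ']' matches '['; pop; stack = [[
pos 4: push '{'; stack = [[{
pos 5: '}' matches '{'; pop; stack = [[
pos 6: ']' matches '['; pop; stack = [
pos 7: push '{'; stack = [{
pos 8: '}' matches '{'; pop; stack = [
pos 9: push '['; stack = [[
pos 10: push '['; stack = [[[
pos 11: ']' matches '['; pop; stack = [[
pos 12: push '{'; stack = [[{
pos 13: push '['; stack = [[{[
pos 14: ']' matches '['; pop; stack = [[{
pos 15: push '{'; stack = [[{{
pos 16: '}' matches '{'; pop; stack = [[{
pos 17: '}' matches '{'; pop; stack = [[
pos 18: ']' matches '['; pop; stack = [
pos 19: push '{'; stack = [{
pos 20: '}' matches '{'; pop; stack = [
pos 21: push '['; stack = [[
pos 22: ']' matches '['; pop; stack = [
pos 23: push '{'; stack = [{
pos 24: '}' matches '{'; pop; stack = [
pos 25: push '{'; stack = [{
pos 26: push '{'; stack = [{{
pos 27: '}' matches '{'; pop; stack = [{
pos 28: push '{'; stack = [{{
pos 29: '}' matches '{'; pop; stack = [{
pos 30: '}' matches '{'; pop; stack = [
pos 31: push '{'; stack = [{
pos 32: push '['; stack = [{[
pos 33: ']' matches '['; pop; stack = [{
pos 34: '}' matches '{'; pop; stack = [
pos 35: push '{'; stack = [{
pos 36: push '{'; stack = [{{
pos 37: '}' matches '{'; pop; stack = [{
pos 38: '}' matches '{'; pop; stack = [
end: stack still non-empty ([) → INVALID
Verdict: unclosed openers at end: [ → no

Answer: no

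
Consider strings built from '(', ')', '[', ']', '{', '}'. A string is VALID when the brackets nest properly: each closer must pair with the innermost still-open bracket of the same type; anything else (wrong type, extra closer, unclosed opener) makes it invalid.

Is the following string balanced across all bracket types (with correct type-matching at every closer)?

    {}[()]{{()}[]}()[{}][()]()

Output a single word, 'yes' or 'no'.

Answer: yes

Derivation:
pos 0: push '{'; stack = {
pos 1: '}' matches '{'; pop; stack = (empty)
pos 2: push '['; stack = [
pos 3: push '('; stack = [(
pos 4: ')' matches '('; pop; stack = [
pos 5: ']' matches '['; pop; stack = (empty)
pos 6: push '{'; stack = {
pos 7: push '{'; stack = {{
pos 8: push '('; stack = {{(
pos 9: ')' matches '('; pop; stack = {{
pos 10: '}' matches '{'; pop; stack = {
pos 11: push '['; stack = {[
pos 12: ']' matches '['; pop; stack = {
pos 13: '}' matches '{'; pop; stack = (empty)
pos 14: push '('; stack = (
pos 15: ')' matches '('; pop; stack = (empty)
pos 16: push '['; stack = [
pos 17: push '{'; stack = [{
pos 18: '}' matches '{'; pop; stack = [
pos 19: ']' matches '['; pop; stack = (empty)
pos 20: push '['; stack = [
pos 21: push '('; stack = [(
pos 22: ')' matches '('; pop; stack = [
pos 23: ']' matches '['; pop; stack = (empty)
pos 24: push '('; stack = (
pos 25: ')' matches '('; pop; stack = (empty)
end: stack empty → VALID
Verdict: properly nested → yes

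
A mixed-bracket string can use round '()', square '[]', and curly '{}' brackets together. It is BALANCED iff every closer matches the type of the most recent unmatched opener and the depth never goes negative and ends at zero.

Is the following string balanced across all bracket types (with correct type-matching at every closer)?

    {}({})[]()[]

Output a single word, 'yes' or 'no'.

Answer: yes

Derivation:
pos 0: push '{'; stack = {
pos 1: '}' matches '{'; pop; stack = (empty)
pos 2: push '('; stack = (
pos 3: push '{'; stack = ({
pos 4: '}' matches '{'; pop; stack = (
pos 5: ')' matches '('; pop; stack = (empty)
pos 6: push '['; stack = [
pos 7: ']' matches '['; pop; stack = (empty)
pos 8: push '('; stack = (
pos 9: ')' matches '('; pop; stack = (empty)
pos 10: push '['; stack = [
pos 11: ']' matches '['; pop; stack = (empty)
end: stack empty → VALID
Verdict: properly nested → yes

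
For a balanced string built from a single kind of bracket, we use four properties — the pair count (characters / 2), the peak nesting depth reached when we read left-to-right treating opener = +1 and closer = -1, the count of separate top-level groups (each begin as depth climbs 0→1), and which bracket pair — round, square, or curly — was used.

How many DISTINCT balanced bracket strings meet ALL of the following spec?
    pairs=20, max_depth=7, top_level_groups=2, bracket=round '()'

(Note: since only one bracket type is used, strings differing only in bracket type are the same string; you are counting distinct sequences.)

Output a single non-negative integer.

Spec: pairs=20 depth=7 groups=2
Count(depth <= 7) = 1201823936
Count(depth <= 6) = 786189838
Count(depth == 7) = 1201823936 - 786189838 = 415634098

Answer: 415634098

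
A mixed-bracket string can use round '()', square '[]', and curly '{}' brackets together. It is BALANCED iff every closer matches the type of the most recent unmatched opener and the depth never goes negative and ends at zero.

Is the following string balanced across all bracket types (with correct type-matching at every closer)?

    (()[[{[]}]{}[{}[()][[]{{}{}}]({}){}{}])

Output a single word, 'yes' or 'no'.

pos 0: push '('; stack = (
pos 1: push '('; stack = ((
pos 2: ')' matches '('; pop; stack = (
pos 3: push '['; stack = ([
pos 4: push '['; stack = ([[
pos 5: push '{'; stack = ([[{
pos 6: push '['; stack = ([[{[
pos 7: ']' matches '['; pop; stack = ([[{
pos 8: '}' matches '{'; pop; stack = ([[
pos 9: ']' matches '['; pop; stack = ([
pos 10: push '{'; stack = ([{
pos 11: '}' matches '{'; pop; stack = ([
pos 12: push '['; stack = ([[
pos 13: push '{'; stack = ([[{
pos 14: '}' matches '{'; pop; stack = ([[
pos 15: push '['; stack = ([[[
pos 16: push '('; stack = ([[[(
pos 17: ')' matches '('; pop; stack = ([[[
pos 18: ']' matches '['; pop; stack = ([[
pos 19: push '['; stack = ([[[
pos 20: push '['; stack = ([[[[
pos 21: ']' matches '['; pop; stack = ([[[
pos 22: push '{'; stack = ([[[{
pos 23: push '{'; stack = ([[[{{
pos 24: '}' matches '{'; pop; stack = ([[[{
pos 25: push '{'; stack = ([[[{{
pos 26: '}' matches '{'; pop; stack = ([[[{
pos 27: '}' matches '{'; pop; stack = ([[[
pos 28: ']' matches '['; pop; stack = ([[
pos 29: push '('; stack = ([[(
pos 30: push '{'; stack = ([[({
pos 31: '}' matches '{'; pop; stack = ([[(
pos 32: ')' matches '('; pop; stack = ([[
pos 33: push '{'; stack = ([[{
pos 34: '}' matches '{'; pop; stack = ([[
pos 35: push '{'; stack = ([[{
pos 36: '}' matches '{'; pop; stack = ([[
pos 37: ']' matches '['; pop; stack = ([
pos 38: saw closer ')' but top of stack is '[' (expected ']') → INVALID
Verdict: type mismatch at position 38: ')' closes '[' → no

Answer: no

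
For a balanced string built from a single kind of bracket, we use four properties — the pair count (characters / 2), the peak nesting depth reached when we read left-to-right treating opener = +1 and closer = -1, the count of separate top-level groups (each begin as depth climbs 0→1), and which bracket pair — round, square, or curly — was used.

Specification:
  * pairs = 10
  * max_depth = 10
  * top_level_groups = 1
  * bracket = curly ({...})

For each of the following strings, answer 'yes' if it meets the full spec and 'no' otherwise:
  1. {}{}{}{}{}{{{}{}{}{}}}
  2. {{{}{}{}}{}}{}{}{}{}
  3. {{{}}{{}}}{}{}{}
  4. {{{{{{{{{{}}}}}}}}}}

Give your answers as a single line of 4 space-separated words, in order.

String 1 '{}{}{}{}{}{{{}{}{}{}}}': depth seq [1 0 1 0 1 0 1 0 1 0 1 2 3 2 3 2 3 2 3 2 1 0]
  -> pairs=11 depth=3 groups=6 -> no
String 2 '{{{}{}{}}{}}{}{}{}{}': depth seq [1 2 3 2 3 2 3 2 1 2 1 0 1 0 1 0 1 0 1 0]
  -> pairs=10 depth=3 groups=5 -> no
String 3 '{{{}}{{}}}{}{}{}': depth seq [1 2 3 2 1 2 3 2 1 0 1 0 1 0 1 0]
  -> pairs=8 depth=3 groups=4 -> no
String 4 '{{{{{{{{{{}}}}}}}}}}': depth seq [1 2 3 4 5 6 7 8 9 10 9 8 7 6 5 4 3 2 1 0]
  -> pairs=10 depth=10 groups=1 -> yes

Answer: no no no yes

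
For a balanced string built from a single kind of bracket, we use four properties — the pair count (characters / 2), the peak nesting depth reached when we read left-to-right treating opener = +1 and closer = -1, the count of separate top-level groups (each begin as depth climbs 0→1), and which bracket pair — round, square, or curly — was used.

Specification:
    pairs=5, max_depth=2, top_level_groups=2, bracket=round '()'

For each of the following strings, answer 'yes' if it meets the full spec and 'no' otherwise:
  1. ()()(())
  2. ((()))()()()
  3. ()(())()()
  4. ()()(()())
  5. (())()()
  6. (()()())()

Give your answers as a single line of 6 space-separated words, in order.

String 1 '()()(())': depth seq [1 0 1 0 1 2 1 0]
  -> pairs=4 depth=2 groups=3 -> no
String 2 '((()))()()()': depth seq [1 2 3 2 1 0 1 0 1 0 1 0]
  -> pairs=6 depth=3 groups=4 -> no
String 3 '()(())()()': depth seq [1 0 1 2 1 0 1 0 1 0]
  -> pairs=5 depth=2 groups=4 -> no
String 4 '()()(()())': depth seq [1 0 1 0 1 2 1 2 1 0]
  -> pairs=5 depth=2 groups=3 -> no
String 5 '(())()()': depth seq [1 2 1 0 1 0 1 0]
  -> pairs=4 depth=2 groups=3 -> no
String 6 '(()()())()': depth seq [1 2 1 2 1 2 1 0 1 0]
  -> pairs=5 depth=2 groups=2 -> yes

Answer: no no no no no yes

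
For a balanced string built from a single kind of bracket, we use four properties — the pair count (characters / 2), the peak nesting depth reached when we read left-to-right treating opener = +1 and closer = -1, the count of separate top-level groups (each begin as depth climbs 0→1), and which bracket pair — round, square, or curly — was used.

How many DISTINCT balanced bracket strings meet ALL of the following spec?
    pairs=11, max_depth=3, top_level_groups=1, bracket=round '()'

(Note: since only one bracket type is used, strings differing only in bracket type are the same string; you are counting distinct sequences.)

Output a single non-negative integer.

Answer: 511

Derivation:
Spec: pairs=11 depth=3 groups=1
Count(depth <= 3) = 512
Count(depth <= 2) = 1
Count(depth == 3) = 512 - 1 = 511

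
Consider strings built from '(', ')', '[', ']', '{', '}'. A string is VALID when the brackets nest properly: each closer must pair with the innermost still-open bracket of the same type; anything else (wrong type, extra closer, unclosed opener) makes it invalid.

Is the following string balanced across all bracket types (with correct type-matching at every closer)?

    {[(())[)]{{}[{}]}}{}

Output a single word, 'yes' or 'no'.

pos 0: push '{'; stack = {
pos 1: push '['; stack = {[
pos 2: push '('; stack = {[(
pos 3: push '('; stack = {[((
pos 4: ')' matches '('; pop; stack = {[(
pos 5: ')' matches '('; pop; stack = {[
pos 6: push '['; stack = {[[
pos 7: saw closer ')' but top of stack is '[' (expected ']') → INVALID
Verdict: type mismatch at position 7: ')' closes '[' → no

Answer: no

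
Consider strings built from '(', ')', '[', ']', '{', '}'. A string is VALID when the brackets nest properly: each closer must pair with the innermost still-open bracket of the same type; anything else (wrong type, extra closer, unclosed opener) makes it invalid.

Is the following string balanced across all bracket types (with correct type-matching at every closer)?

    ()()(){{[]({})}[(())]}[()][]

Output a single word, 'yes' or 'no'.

Answer: yes

Derivation:
pos 0: push '('; stack = (
pos 1: ')' matches '('; pop; stack = (empty)
pos 2: push '('; stack = (
pos 3: ')' matches '('; pop; stack = (empty)
pos 4: push '('; stack = (
pos 5: ')' matches '('; pop; stack = (empty)
pos 6: push '{'; stack = {
pos 7: push '{'; stack = {{
pos 8: push '['; stack = {{[
pos 9: ']' matches '['; pop; stack = {{
pos 10: push '('; stack = {{(
pos 11: push '{'; stack = {{({
pos 12: '}' matches '{'; pop; stack = {{(
pos 13: ')' matches '('; pop; stack = {{
pos 14: '}' matches '{'; pop; stack = {
pos 15: push '['; stack = {[
pos 16: push '('; stack = {[(
pos 17: push '('; stack = {[((
pos 18: ')' matches '('; pop; stack = {[(
pos 19: ')' matches '('; pop; stack = {[
pos 20: ']' matches '['; pop; stack = {
pos 21: '}' matches '{'; pop; stack = (empty)
pos 22: push '['; stack = [
pos 23: push '('; stack = [(
pos 24: ')' matches '('; pop; stack = [
pos 25: ']' matches '['; pop; stack = (empty)
pos 26: push '['; stack = [
pos 27: ']' matches '['; pop; stack = (empty)
end: stack empty → VALID
Verdict: properly nested → yes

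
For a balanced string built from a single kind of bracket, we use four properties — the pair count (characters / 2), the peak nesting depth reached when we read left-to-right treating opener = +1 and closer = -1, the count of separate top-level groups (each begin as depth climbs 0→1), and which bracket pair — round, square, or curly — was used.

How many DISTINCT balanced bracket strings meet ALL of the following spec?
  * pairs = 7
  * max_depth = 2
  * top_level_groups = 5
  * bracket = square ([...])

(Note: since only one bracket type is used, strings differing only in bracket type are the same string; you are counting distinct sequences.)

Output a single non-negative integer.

Answer: 15

Derivation:
Spec: pairs=7 depth=2 groups=5
Count(depth <= 2) = 15
Count(depth <= 1) = 0
Count(depth == 2) = 15 - 0 = 15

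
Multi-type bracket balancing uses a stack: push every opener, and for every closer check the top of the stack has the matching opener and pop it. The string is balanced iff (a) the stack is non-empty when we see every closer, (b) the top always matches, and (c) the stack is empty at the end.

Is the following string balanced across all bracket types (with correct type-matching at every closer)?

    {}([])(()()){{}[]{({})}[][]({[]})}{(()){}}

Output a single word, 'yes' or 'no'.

pos 0: push '{'; stack = {
pos 1: '}' matches '{'; pop; stack = (empty)
pos 2: push '('; stack = (
pos 3: push '['; stack = ([
pos 4: ']' matches '['; pop; stack = (
pos 5: ')' matches '('; pop; stack = (empty)
pos 6: push '('; stack = (
pos 7: push '('; stack = ((
pos 8: ')' matches '('; pop; stack = (
pos 9: push '('; stack = ((
pos 10: ')' matches '('; pop; stack = (
pos 11: ')' matches '('; pop; stack = (empty)
pos 12: push '{'; stack = {
pos 13: push '{'; stack = {{
pos 14: '}' matches '{'; pop; stack = {
pos 15: push '['; stack = {[
pos 16: ']' matches '['; pop; stack = {
pos 17: push '{'; stack = {{
pos 18: push '('; stack = {{(
pos 19: push '{'; stack = {{({
pos 20: '}' matches '{'; pop; stack = {{(
pos 21: ')' matches '('; pop; stack = {{
pos 22: '}' matches '{'; pop; stack = {
pos 23: push '['; stack = {[
pos 24: ']' matches '['; pop; stack = {
pos 25: push '['; stack = {[
pos 26: ']' matches '['; pop; stack = {
pos 27: push '('; stack = {(
pos 28: push '{'; stack = {({
pos 29: push '['; stack = {({[
pos 30: ']' matches '['; pop; stack = {({
pos 31: '}' matches '{'; pop; stack = {(
pos 32: ')' matches '('; pop; stack = {
pos 33: '}' matches '{'; pop; stack = (empty)
pos 34: push '{'; stack = {
pos 35: push '('; stack = {(
pos 36: push '('; stack = {((
pos 37: ')' matches '('; pop; stack = {(
pos 38: ')' matches '('; pop; stack = {
pos 39: push '{'; stack = {{
pos 40: '}' matches '{'; pop; stack = {
pos 41: '}' matches '{'; pop; stack = (empty)
end: stack empty → VALID
Verdict: properly nested → yes

Answer: yes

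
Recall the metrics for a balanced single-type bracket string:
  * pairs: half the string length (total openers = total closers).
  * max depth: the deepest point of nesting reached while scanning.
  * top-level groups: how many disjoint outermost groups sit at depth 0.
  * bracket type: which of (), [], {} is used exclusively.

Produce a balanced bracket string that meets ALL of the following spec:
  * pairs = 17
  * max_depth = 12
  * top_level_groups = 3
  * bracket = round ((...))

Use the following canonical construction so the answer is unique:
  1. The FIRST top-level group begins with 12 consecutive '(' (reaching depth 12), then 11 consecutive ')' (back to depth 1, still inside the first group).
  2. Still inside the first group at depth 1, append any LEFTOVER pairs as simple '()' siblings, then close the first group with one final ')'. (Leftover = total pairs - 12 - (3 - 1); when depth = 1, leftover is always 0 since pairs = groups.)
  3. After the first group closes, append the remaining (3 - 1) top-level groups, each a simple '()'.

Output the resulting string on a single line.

Spec: pairs=17 depth=12 groups=3
Leftover pairs = 17 - 12 - (3-1) = 3
First group: deep chain of depth 12 + 3 sibling pairs
Remaining 2 groups: simple '()' each

Answer: (((((((((((()))))))))))()()())()()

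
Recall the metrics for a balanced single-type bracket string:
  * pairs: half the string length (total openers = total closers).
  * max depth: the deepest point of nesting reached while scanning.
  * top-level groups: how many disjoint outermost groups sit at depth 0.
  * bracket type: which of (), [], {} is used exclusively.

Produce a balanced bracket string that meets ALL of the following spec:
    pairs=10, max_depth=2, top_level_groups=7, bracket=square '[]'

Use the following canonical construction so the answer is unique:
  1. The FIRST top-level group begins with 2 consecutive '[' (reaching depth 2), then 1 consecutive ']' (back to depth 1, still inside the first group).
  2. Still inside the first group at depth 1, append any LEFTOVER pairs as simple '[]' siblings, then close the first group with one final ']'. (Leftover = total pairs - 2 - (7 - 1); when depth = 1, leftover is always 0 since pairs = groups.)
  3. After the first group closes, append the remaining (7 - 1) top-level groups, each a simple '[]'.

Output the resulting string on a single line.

Answer: [[][][]][][][][][][]

Derivation:
Spec: pairs=10 depth=2 groups=7
Leftover pairs = 10 - 2 - (7-1) = 2
First group: deep chain of depth 2 + 2 sibling pairs
Remaining 6 groups: simple '[]' each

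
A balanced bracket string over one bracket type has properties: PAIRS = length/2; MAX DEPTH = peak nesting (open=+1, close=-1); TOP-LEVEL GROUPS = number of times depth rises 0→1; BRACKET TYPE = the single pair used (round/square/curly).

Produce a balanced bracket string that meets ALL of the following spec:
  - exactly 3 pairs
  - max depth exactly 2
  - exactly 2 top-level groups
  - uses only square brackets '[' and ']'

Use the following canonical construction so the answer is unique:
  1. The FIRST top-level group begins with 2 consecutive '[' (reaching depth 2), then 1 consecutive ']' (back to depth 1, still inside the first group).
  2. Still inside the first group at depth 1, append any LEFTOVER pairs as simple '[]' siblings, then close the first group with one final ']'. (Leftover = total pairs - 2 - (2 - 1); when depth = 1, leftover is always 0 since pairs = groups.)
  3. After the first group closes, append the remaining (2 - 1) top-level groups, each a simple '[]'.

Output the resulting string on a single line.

Answer: [[]][]

Derivation:
Spec: pairs=3 depth=2 groups=2
Leftover pairs = 3 - 2 - (2-1) = 0
First group: deep chain of depth 2 + 0 sibling pairs
Remaining 1 groups: simple '[]' each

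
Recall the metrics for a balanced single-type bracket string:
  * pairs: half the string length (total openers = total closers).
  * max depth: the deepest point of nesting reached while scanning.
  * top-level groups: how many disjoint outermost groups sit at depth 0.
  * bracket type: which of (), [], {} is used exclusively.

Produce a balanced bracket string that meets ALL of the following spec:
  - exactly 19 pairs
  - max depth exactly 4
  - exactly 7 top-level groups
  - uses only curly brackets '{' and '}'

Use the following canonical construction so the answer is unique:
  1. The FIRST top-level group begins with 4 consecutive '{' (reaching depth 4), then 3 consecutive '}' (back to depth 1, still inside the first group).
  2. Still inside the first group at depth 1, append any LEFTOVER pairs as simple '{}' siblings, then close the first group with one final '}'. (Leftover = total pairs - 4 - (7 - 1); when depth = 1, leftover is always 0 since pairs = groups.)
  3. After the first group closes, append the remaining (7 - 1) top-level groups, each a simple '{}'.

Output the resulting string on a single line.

Spec: pairs=19 depth=4 groups=7
Leftover pairs = 19 - 4 - (7-1) = 9
First group: deep chain of depth 4 + 9 sibling pairs
Remaining 6 groups: simple '{}' each

Answer: {{{{}}}{}{}{}{}{}{}{}{}{}}{}{}{}{}{}{}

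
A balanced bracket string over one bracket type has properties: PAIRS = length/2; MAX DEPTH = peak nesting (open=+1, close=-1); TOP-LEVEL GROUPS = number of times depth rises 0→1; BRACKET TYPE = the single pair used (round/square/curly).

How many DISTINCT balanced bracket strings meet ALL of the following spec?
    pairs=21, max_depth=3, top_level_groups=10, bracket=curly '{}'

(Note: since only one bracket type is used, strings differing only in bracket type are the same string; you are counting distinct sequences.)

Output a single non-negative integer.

Spec: pairs=21 depth=3 groups=10
Count(depth <= 3) = 10377180
Count(depth <= 2) = 167960
Count(depth == 3) = 10377180 - 167960 = 10209220

Answer: 10209220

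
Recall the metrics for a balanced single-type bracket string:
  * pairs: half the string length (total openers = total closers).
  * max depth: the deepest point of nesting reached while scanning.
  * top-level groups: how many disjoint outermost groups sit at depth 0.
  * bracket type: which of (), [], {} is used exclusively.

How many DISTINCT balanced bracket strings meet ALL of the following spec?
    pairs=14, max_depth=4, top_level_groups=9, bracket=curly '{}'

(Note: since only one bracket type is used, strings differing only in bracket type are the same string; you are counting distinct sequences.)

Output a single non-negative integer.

Spec: pairs=14 depth=4 groups=9
Count(depth <= 4) = 5364
Count(depth <= 3) = 4446
Count(depth == 4) = 5364 - 4446 = 918

Answer: 918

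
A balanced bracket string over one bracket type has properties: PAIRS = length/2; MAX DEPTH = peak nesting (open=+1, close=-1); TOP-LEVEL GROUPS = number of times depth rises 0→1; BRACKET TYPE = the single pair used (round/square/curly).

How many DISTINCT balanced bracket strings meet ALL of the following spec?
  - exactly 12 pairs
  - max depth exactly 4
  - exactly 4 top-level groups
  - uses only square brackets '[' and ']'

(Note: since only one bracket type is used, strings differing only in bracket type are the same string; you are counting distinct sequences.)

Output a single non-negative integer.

Answer: 10316

Derivation:
Spec: pairs=12 depth=4 groups=4
Count(depth <= 4) = 16764
Count(depth <= 3) = 6448
Count(depth == 4) = 16764 - 6448 = 10316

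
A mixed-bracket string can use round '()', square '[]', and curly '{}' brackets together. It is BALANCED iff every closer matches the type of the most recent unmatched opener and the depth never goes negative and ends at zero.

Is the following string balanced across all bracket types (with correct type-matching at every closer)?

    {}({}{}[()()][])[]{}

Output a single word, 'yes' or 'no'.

pos 0: push '{'; stack = {
pos 1: '}' matches '{'; pop; stack = (empty)
pos 2: push '('; stack = (
pos 3: push '{'; stack = ({
pos 4: '}' matches '{'; pop; stack = (
pos 5: push '{'; stack = ({
pos 6: '}' matches '{'; pop; stack = (
pos 7: push '['; stack = ([
pos 8: push '('; stack = ([(
pos 9: ')' matches '('; pop; stack = ([
pos 10: push '('; stack = ([(
pos 11: ')' matches '('; pop; stack = ([
pos 12: ']' matches '['; pop; stack = (
pos 13: push '['; stack = ([
pos 14: ']' matches '['; pop; stack = (
pos 15: ')' matches '('; pop; stack = (empty)
pos 16: push '['; stack = [
pos 17: ']' matches '['; pop; stack = (empty)
pos 18: push '{'; stack = {
pos 19: '}' matches '{'; pop; stack = (empty)
end: stack empty → VALID
Verdict: properly nested → yes

Answer: yes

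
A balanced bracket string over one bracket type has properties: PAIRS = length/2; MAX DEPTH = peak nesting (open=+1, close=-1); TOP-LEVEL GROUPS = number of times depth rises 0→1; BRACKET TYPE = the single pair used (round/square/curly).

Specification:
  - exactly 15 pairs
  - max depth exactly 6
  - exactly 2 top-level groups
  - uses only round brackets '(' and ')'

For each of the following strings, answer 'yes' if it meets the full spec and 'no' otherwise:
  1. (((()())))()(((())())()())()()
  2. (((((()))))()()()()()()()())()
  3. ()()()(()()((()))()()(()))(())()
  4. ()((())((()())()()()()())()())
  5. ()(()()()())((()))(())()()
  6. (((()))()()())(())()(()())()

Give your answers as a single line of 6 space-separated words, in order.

String 1 '(((()())))()(((())())()())()()': depth seq [1 2 3 4 3 4 3 2 1 0 1 0 1 2 3 4 3 2 3 2 1 2 1 2 1 0 1 0 1 0]
  -> pairs=15 depth=4 groups=5 -> no
String 2 '(((((()))))()()()()()()()())()': depth seq [1 2 3 4 5 6 5 4 3 2 1 2 1 2 1 2 1 2 1 2 1 2 1 2 1 2 1 0 1 0]
  -> pairs=15 depth=6 groups=2 -> yes
String 3 '()()()(()()((()))()()(()))(())()': depth seq [1 0 1 0 1 0 1 2 1 2 1 2 3 4 3 2 1 2 1 2 1 2 3 2 1 0 1 2 1 0 1 0]
  -> pairs=16 depth=4 groups=6 -> no
String 4 '()((())((()())()()()()())()())': depth seq [1 0 1 2 3 2 1 2 3 4 3 4 3 2 3 2 3 2 3 2 3 2 3 2 1 2 1 2 1 0]
  -> pairs=15 depth=4 groups=2 -> no
String 5 '()(()()()())((()))(())()()': depth seq [1 0 1 2 1 2 1 2 1 2 1 0 1 2 3 2 1 0 1 2 1 0 1 0 1 0]
  -> pairs=13 depth=3 groups=6 -> no
String 6 '(((()))()()())(())()(()())()': depth seq [1 2 3 4 3 2 1 2 1 2 1 2 1 0 1 2 1 0 1 0 1 2 1 2 1 0 1 0]
  -> pairs=14 depth=4 groups=5 -> no

Answer: no yes no no no no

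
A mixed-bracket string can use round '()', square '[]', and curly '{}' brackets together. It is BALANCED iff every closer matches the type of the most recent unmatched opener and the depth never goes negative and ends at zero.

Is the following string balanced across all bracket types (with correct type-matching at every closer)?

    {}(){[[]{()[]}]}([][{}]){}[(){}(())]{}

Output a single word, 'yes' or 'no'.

pos 0: push '{'; stack = {
pos 1: '}' matches '{'; pop; stack = (empty)
pos 2: push '('; stack = (
pos 3: ')' matches '('; pop; stack = (empty)
pos 4: push '{'; stack = {
pos 5: push '['; stack = {[
pos 6: push '['; stack = {[[
pos 7: ']' matches '['; pop; stack = {[
pos 8: push '{'; stack = {[{
pos 9: push '('; stack = {[{(
pos 10: ')' matches '('; pop; stack = {[{
pos 11: push '['; stack = {[{[
pos 12: ']' matches '['; pop; stack = {[{
pos 13: '}' matches '{'; pop; stack = {[
pos 14: ']' matches '['; pop; stack = {
pos 15: '}' matches '{'; pop; stack = (empty)
pos 16: push '('; stack = (
pos 17: push '['; stack = ([
pos 18: ']' matches '['; pop; stack = (
pos 19: push '['; stack = ([
pos 20: push '{'; stack = ([{
pos 21: '}' matches '{'; pop; stack = ([
pos 22: ']' matches '['; pop; stack = (
pos 23: ')' matches '('; pop; stack = (empty)
pos 24: push '{'; stack = {
pos 25: '}' matches '{'; pop; stack = (empty)
pos 26: push '['; stack = [
pos 27: push '('; stack = [(
pos 28: ')' matches '('; pop; stack = [
pos 29: push '{'; stack = [{
pos 30: '}' matches '{'; pop; stack = [
pos 31: push '('; stack = [(
pos 32: push '('; stack = [((
pos 33: ')' matches '('; pop; stack = [(
pos 34: ')' matches '('; pop; stack = [
pos 35: ']' matches '['; pop; stack = (empty)
pos 36: push '{'; stack = {
pos 37: '}' matches '{'; pop; stack = (empty)
end: stack empty → VALID
Verdict: properly nested → yes

Answer: yes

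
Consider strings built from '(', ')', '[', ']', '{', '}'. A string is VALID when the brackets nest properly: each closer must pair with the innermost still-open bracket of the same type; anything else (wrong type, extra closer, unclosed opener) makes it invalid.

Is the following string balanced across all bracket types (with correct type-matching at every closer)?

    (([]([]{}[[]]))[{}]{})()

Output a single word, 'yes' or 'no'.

Answer: yes

Derivation:
pos 0: push '('; stack = (
pos 1: push '('; stack = ((
pos 2: push '['; stack = (([
pos 3: ']' matches '['; pop; stack = ((
pos 4: push '('; stack = (((
pos 5: push '['; stack = ((([
pos 6: ']' matches '['; pop; stack = (((
pos 7: push '{'; stack = ((({
pos 8: '}' matches '{'; pop; stack = (((
pos 9: push '['; stack = ((([
pos 10: push '['; stack = ((([[
pos 11: ']' matches '['; pop; stack = ((([
pos 12: ']' matches '['; pop; stack = (((
pos 13: ')' matches '('; pop; stack = ((
pos 14: ')' matches '('; pop; stack = (
pos 15: push '['; stack = ([
pos 16: push '{'; stack = ([{
pos 17: '}' matches '{'; pop; stack = ([
pos 18: ']' matches '['; pop; stack = (
pos 19: push '{'; stack = ({
pos 20: '}' matches '{'; pop; stack = (
pos 21: ')' matches '('; pop; stack = (empty)
pos 22: push '('; stack = (
pos 23: ')' matches '('; pop; stack = (empty)
end: stack empty → VALID
Verdict: properly nested → yes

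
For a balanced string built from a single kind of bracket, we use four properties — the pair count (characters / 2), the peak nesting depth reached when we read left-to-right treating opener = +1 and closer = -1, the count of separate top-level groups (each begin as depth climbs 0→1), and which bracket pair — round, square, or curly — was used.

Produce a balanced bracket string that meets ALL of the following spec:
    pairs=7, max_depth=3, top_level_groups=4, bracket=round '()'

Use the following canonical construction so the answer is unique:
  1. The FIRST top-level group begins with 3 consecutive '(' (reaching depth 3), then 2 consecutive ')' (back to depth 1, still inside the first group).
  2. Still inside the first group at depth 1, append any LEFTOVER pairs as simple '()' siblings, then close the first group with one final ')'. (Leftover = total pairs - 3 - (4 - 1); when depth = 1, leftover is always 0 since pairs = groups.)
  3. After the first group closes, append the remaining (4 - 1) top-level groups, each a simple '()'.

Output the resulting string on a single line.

Answer: ((())())()()()

Derivation:
Spec: pairs=7 depth=3 groups=4
Leftover pairs = 7 - 3 - (4-1) = 1
First group: deep chain of depth 3 + 1 sibling pairs
Remaining 3 groups: simple '()' each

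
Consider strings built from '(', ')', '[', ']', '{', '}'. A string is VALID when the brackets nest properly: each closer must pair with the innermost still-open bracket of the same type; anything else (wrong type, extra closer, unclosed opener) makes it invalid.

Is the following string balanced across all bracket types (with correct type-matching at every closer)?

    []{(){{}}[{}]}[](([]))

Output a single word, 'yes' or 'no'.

pos 0: push '['; stack = [
pos 1: ']' matches '['; pop; stack = (empty)
pos 2: push '{'; stack = {
pos 3: push '('; stack = {(
pos 4: ')' matches '('; pop; stack = {
pos 5: push '{'; stack = {{
pos 6: push '{'; stack = {{{
pos 7: '}' matches '{'; pop; stack = {{
pos 8: '}' matches '{'; pop; stack = {
pos 9: push '['; stack = {[
pos 10: push '{'; stack = {[{
pos 11: '}' matches '{'; pop; stack = {[
pos 12: ']' matches '['; pop; stack = {
pos 13: '}' matches '{'; pop; stack = (empty)
pos 14: push '['; stack = [
pos 15: ']' matches '['; pop; stack = (empty)
pos 16: push '('; stack = (
pos 17: push '('; stack = ((
pos 18: push '['; stack = (([
pos 19: ']' matches '['; pop; stack = ((
pos 20: ')' matches '('; pop; stack = (
pos 21: ')' matches '('; pop; stack = (empty)
end: stack empty → VALID
Verdict: properly nested → yes

Answer: yes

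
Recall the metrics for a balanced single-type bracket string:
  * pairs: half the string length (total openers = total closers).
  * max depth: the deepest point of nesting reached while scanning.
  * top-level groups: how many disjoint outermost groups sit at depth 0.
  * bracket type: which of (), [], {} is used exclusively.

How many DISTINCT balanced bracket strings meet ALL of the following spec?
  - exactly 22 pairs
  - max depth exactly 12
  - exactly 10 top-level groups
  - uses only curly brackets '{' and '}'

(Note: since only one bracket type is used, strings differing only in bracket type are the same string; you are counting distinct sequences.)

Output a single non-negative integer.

Spec: pairs=22 depth=12 groups=10
Count(depth <= 12) = 161280590
Count(depth <= 11) = 161280290
Count(depth == 12) = 161280590 - 161280290 = 300

Answer: 300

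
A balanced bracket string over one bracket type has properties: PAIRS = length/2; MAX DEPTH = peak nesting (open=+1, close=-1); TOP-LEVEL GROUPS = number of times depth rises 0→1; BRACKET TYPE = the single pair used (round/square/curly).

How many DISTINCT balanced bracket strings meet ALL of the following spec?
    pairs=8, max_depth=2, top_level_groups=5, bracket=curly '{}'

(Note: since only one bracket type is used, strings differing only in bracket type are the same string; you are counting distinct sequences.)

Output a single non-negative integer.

Spec: pairs=8 depth=2 groups=5
Count(depth <= 2) = 35
Count(depth <= 1) = 0
Count(depth == 2) = 35 - 0 = 35

Answer: 35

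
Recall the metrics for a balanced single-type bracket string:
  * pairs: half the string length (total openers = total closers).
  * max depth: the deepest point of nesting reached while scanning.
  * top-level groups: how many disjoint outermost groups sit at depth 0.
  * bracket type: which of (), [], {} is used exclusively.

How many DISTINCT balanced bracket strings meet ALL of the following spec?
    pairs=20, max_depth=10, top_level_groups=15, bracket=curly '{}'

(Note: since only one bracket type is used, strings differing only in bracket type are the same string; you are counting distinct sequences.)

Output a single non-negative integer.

Spec: pairs=20 depth=10 groups=15
Count(depth <= 10) = 31878
Count(depth <= 9) = 31878
Count(depth == 10) = 31878 - 31878 = 0

Answer: 0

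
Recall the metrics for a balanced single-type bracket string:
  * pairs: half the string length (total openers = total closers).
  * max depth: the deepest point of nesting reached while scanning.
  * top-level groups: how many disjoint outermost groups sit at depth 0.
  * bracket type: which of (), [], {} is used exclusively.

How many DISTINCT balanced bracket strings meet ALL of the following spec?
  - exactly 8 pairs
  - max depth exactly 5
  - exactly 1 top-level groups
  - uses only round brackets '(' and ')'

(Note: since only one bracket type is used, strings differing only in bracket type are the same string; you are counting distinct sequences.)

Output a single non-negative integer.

Spec: pairs=8 depth=5 groups=1
Count(depth <= 5) = 365
Count(depth <= 4) = 233
Count(depth == 5) = 365 - 233 = 132

Answer: 132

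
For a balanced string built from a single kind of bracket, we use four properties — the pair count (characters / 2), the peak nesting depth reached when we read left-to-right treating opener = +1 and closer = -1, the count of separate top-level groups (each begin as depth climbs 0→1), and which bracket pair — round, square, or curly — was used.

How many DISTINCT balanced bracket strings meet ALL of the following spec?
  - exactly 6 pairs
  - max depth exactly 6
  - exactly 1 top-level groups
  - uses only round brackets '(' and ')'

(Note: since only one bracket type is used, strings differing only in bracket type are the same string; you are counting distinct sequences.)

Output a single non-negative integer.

Answer: 1

Derivation:
Spec: pairs=6 depth=6 groups=1
Count(depth <= 6) = 42
Count(depth <= 5) = 41
Count(depth == 6) = 42 - 41 = 1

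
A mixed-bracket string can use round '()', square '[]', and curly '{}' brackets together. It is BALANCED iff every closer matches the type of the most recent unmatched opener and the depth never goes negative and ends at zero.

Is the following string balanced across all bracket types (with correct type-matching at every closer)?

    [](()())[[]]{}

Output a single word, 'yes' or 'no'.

Answer: yes

Derivation:
pos 0: push '['; stack = [
pos 1: ']' matches '['; pop; stack = (empty)
pos 2: push '('; stack = (
pos 3: push '('; stack = ((
pos 4: ')' matches '('; pop; stack = (
pos 5: push '('; stack = ((
pos 6: ')' matches '('; pop; stack = (
pos 7: ')' matches '('; pop; stack = (empty)
pos 8: push '['; stack = [
pos 9: push '['; stack = [[
pos 10: ']' matches '['; pop; stack = [
pos 11: ']' matches '['; pop; stack = (empty)
pos 12: push '{'; stack = {
pos 13: '}' matches '{'; pop; stack = (empty)
end: stack empty → VALID
Verdict: properly nested → yes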